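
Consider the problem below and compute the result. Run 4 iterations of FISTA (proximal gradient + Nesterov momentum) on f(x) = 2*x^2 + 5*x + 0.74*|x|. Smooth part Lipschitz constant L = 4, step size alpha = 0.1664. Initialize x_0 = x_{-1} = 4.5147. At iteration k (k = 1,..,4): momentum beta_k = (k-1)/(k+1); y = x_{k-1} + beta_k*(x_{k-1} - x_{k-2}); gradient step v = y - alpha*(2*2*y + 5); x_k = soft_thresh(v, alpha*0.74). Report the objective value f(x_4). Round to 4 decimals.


FISTA on f(x) = 2*x^2 + 5*x + 0.74*|x|
L = 4, alpha = 0.1664
Iteration 1: beta = 0.0, y = 4.5147 + 0.0*(4.5147 - 4.5147) = 4.5147
  grad(y) = 23.0588, v = y - alpha*grad = 0.6777
  prox(v) = soft_thresh(0.6777, 0.1231) = 0.5546
Iteration 2: beta = 0.3333, y = 0.5546 + 0.3333*(0.5546 - 4.5147) = -0.7655
  grad(y) = 1.9382, v = y - alpha*grad = -1.088
  prox(v) = soft_thresh(-1.088, 0.1231) = -0.9648
Iteration 3: beta = 0.5, y = -0.9648 + 0.5*(-0.9648 - 0.5546) = -1.7245
  grad(y) = -1.8982, v = y - alpha*grad = -1.4087
  prox(v) = soft_thresh(-1.4087, 0.1231) = -1.2856
Iteration 4: beta = 0.6, y = -1.2856 + 0.6*(-1.2856 + 0.9648) = -1.478
  grad(y) = -0.9119, v = y - alpha*grad = -1.3262
  prox(v) = soft_thresh(-1.3262, 0.1231) = -1.2031
f(x_4) = 2*(-1.2031)^2 + 5*(-1.2031) + 0.74*|-1.2031| = -2.2303


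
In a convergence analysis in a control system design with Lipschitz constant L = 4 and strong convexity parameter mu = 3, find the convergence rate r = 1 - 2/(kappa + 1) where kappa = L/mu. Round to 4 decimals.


Step 1: Compute the condition number.
kappa = L/mu = 4/3 = 1.3333
Step 2: Compute the convergence rate.
r = 1 - 2/(kappa + 1) = 1 - 2*mu/(L + mu) = (L - mu)/(L + mu) = 1/7 = 0.1429


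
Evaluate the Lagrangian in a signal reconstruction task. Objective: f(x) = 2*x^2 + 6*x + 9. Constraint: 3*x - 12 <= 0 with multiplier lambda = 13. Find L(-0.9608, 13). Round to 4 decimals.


Step 1: Evaluate f(x).
f(-0.9608) = 2*(-0.9608)^2 + 6*(-0.9608) + 9 = 5.0815
Step 2: Evaluate g(x).
g(-0.9608) = 3*-0.9608 - 12 = -14.8824
Step 3: Compute Lagrangian.
L = 5.0815 + 13*-14.8824 = -188.3897


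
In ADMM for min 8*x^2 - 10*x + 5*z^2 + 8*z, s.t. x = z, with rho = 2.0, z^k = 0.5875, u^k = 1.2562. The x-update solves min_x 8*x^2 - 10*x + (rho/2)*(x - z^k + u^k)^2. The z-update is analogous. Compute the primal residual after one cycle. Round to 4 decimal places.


ADMM iteration with rho = 2.0, z^k = 0.5875, u^k = 1.2562
Step 1: x-update.
Minimize 8*x^2 - 10*x + (2.0/2)*(x - 0.5875 + 1.2562)^2
FOC: (2*8 + 2.0)*x = 10 + 2.0*(0.5875 - 1.2562)
x^{k+1} = 0.4813
Step 2: z-update.
Minimize 5*z^2 + 8*z + (2.0/2)*(0.4813 - z + 1.2562)^2
FOC: (2*5 + 2.0)*z = -8 + 2.0*(0.4813 + 1.2562)
z^{k+1} = -0.3771
Step 3: u-update.
u^{k+1} = 1.2562 + 0.4813 + 0.3771 = 2.1145
Step 4: Primal residual = |0.4813 + 0.3771| = 0.8583


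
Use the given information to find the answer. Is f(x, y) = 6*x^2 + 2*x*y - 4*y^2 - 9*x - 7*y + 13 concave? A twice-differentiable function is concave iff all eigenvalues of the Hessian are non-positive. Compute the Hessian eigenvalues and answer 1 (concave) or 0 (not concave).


The Hessian of f(x,y) = 6*x^2 + 2*x*y - 4*y^2 - 9*x - 7*y + 13 is:
H = [[12, 2], [2, -8]]
Trace = 12 - 8 = 4
Determinant = 12*-8 - (2)^2 = -100
Discriminant = (4)^2 - 4*-100 = 416.0
Eigenvalues: lambda_1 = -8.198, lambda_2 = 12.198
The function is not concave.

0


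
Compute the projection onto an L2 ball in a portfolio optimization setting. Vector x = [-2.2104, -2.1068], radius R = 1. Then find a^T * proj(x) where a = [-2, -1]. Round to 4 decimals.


Step 1: Compute ||x|| (intermediates to 6 decimals).
||x|| = sqrt((-2.2104)^2 + (-2.1068)^2) = 3.0536
Step 2: Project.
Since ||x|| > R, scale = R/||x|| = 1/3.0536 = 0.327482, proj(x) = scale * x
proj(x) = [-0.723866, -0.689939]
Step 3: Dot product.
a^T * proj(x) = -2*(-0.723866) - 1*(-0.689939) = 2.1377


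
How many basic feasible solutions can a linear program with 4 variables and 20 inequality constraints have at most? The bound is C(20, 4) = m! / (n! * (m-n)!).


Each vertex corresponds to some choice of n active constraints out of m, so the number of vertices is at most C(m, n) = m! / (n!(m-n)!).
m = 20, n = 4
Numerator: 20 * 19 * 18 * 17
Denominator: 4! = 24
C(20, 4) = 4845


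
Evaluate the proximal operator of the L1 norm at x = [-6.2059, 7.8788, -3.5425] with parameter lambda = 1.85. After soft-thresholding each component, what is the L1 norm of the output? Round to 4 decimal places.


Soft-thresholding with lambda = 1.85:
prox(-6.2059) = sign(-6.2059)*max(|-6.2059| - 1.85, 0) = -4.3559
prox(7.8788) = sign(7.8788)*max(|7.8788| - 1.85, 0) = 6.0288
prox(-3.5425) = sign(-3.5425)*max(|-3.5425| - 1.85, 0) = -1.6925
prox(x) = [-4.3559, 6.0288, -1.6925]
||prox(x)||_1 = 4.3559 + 6.0288 + 1.6925 = 12.0772


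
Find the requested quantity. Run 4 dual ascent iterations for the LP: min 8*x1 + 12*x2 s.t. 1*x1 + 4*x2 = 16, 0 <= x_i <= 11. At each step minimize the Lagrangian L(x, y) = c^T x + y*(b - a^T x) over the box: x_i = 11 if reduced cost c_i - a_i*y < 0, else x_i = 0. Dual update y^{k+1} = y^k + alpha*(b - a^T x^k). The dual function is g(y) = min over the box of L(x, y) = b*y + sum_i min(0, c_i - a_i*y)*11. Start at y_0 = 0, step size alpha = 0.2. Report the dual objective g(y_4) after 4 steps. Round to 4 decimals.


Dual ascent for LP: min 8*x1 + 12*x2, 1*x1 + 4*x2 = 16, 0 <= x_i <= 11
Step 1: y^k = 0.0, reduced costs: (8.0, 12.0)
  x^k = (0.0, 0.0), subgradient = b - a^T x = 16.0
  y^{k+1} = 0.0 + 0.2*16.0 = 3.2
Step 2: y^k = 3.2, reduced costs: (4.8, -0.8)
  x^k = (0.0, 11.0), subgradient = b - a^T x = -28.0
  y^{k+1} = 3.2 + 0.2*-28.0 = -2.4
Step 3: y^k = -2.4, reduced costs: (10.4, 21.6)
  x^k = (0.0, 0.0), subgradient = b - a^T x = 16.0
  y^{k+1} = -2.4 + 0.2*16.0 = 0.8
Step 4: y^k = 0.8, reduced costs: (7.2, 8.8)
  x^k = (0.0, 0.0), subgradient = b - a^T x = 16.0
  y^{k+1} = 0.8 + 0.2*16.0 = 4.0
Dual objective at y_4 = 4.0: reduced costs (4.0, -4.0), box minimizer x = (0.0, 11.0)
g(y_4) = b*y + (c1 - a1*y)*x1 + (c2 - a2*y)*x2 = 16*4.0 + 4.0*0.0 + (-4.0)*11.0 = 64.0 + 0.0 - 44.0 = 20.0


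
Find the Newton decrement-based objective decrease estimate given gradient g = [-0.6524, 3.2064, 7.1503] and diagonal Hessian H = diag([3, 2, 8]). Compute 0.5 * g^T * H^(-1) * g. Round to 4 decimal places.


Step 1: H is diagonal, so H^(-1) * g = [-0.2175, 1.6032, 0.8938].
Step 2: g^T H^(-1) g = sum_i g_i^2 / H_ii
  = (-0.6524)^2/3 + (3.2064)^2/2 + (7.1503)^2/8
  = 0.1419 + 5.1405 + 6.3908 = 11.6732
Step 3: Objective decrease = 0.5 * g^T H^(-1) g = 5.8366


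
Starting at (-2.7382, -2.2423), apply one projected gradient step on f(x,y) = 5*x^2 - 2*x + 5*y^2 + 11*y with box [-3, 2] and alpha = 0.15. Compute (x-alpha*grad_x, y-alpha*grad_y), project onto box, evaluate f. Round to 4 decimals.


Step 1: Compute gradient at (-2.7382, -2.2423).
grad_x = 2*5*-2.7382 - 2 = -29.382
grad_y = 2*5*-2.2423 + 11 = -11.423
Step 2: Gradient step.
x_raw = -2.7382 - 0.15*-29.382 = 1.6691
y_raw = -2.2423 - 0.15*-11.423 = -0.5289
Step 3: Project onto [-3, 2].
x_proj = clip(1.6691) = 1.6691
y_proj = clip(-0.5289) = -0.5289
Step 4: Evaluate f.
f(1.6691, -0.5289) = 6.1723


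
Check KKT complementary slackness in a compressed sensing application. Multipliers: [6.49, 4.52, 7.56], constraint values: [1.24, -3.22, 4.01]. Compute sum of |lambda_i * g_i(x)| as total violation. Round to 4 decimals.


KKT complementary slackness check:
lambda_1 * g_1 = 6.49 * 1.24 = 8.0476
lambda_2 * g_2 = 4.52 * -3.22 = -14.5544
lambda_3 * g_3 = 7.56 * 4.01 = 30.3156
Total violation = 8.0476 + 14.5544 + 30.3156 = 52.9176


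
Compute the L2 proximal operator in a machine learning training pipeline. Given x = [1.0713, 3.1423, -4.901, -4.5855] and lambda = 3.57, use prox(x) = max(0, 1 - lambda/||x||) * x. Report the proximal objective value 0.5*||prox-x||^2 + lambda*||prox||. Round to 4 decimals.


Step 1: Compute ||x||.
||x|| = 7.4879
Step 2: Compute scaling factor.
scale = max(0, 1 - 3.57/7.4879) = 0.5232
Step 3: prox(x) = [0.5605, 1.6441, -2.5643, -2.3993]
||prox(x)|| = 3.9179
Step 4: Proximal objective.
0.5*||prox-x||^2 = 6.3725
lambda*||prox|| = 13.9869
Total = 20.3593


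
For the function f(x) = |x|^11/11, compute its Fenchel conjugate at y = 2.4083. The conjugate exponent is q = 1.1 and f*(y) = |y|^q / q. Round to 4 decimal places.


The conjugate exponent q satisfies 1/p + 1/q = 1.
p = 11, so q = 11/(11 - 1) = 1.1
|y|^q = 2.4083^1.1 = 2.6296
f*(2.4083) = 2.6296 / 1.1 = 2.3905


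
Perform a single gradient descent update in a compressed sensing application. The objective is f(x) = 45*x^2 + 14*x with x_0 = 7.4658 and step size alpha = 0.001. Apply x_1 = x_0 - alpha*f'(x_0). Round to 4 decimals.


We compute the gradient at x_0 and apply the update.
f'(x) = 90*x + 14
f'(7.4658) = 90*7.4658 + 14 = 685.922
x_1 = 7.4658 - 0.001*685.922 = 6.7799


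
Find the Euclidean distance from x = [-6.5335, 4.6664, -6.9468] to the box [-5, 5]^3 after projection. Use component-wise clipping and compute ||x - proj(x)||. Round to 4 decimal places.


Project each component onto [-5, 5].
clip(-6.5335) = -5.0, clip(4.6664) = 4.6664, clip(-6.9468) = -5.0
Projection = [-5.0, 4.6664, -5.0]
Squared diffs: [2.3516, 0.0, 3.79]
Distance = sqrt(6.1416) = 2.4782


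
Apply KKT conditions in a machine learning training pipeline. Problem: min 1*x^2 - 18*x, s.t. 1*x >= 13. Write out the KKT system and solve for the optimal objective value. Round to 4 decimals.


Step 1: Try lambda = 0 (constraint inactive).
x_unc = 18/(2*1) = 9.0
Check: 1*9.0 = 9.0 < 13 -- violated!
Step 2: Constraint must be active: 1*x = 13
x* = 13/1 = 13.0
lambda = (2*1*13.0 - 18)/1 = 8.0
Step 3: Compute optimal value.
f(x*) = 1*13.0^2 - 18*13.0 = -65.0


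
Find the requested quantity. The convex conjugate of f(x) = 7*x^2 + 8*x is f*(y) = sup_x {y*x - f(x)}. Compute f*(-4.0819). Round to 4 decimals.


f*(y) = sup_x {y*x - a*x^2 - b*x} = sup_x {(y-b)*x - a*x^2}
FOC: (y - b) - 2a*x = 0 => x* = (y - b)/(2a)
x* = (-4.0819 - 8)/(2*7) = -0.863
f*(-4.0819) = (y-b)^2/(4a) = (-4.0819 - 8)^2/(4*7)
= 145.9723/28 = 5.2133


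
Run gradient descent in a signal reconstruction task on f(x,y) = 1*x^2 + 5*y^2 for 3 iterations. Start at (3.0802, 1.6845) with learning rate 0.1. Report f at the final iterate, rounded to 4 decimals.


Gradient descent on f(x,y) = 1*x^2 + 5*y^2.
Starting point: (3.0802, 1.6845), alpha = 0.1
Step 1: grad_x = 2*1*3.0802 = 6.1604, grad_y = 2*5*1.6845 = 16.845
  x_1 = 3.0802 - 0.1*6.1604 = 2.4642
  y_1 = 1.6845 - 0.1*16.845 = -0.0
Step 2: grad_x = 2*1*2.4642 = 4.9283, grad_y = 2*5*-0.0 = -0.0
  x_2 = 2.4642 - 0.1*4.9283 = 1.9713
  y_2 = -0.0 - 0.1*-0.0 = 0.0
Step 3: grad_x = 2*1*1.9713 = 3.9427, grad_y = 2*5*0.0 = 0.0
  x_3 = 1.9713 - 0.1*3.9427 = 1.5771
  y_3 = 0.0 - 0.1*0.0 = 0.0
f(1.5771, 0.0) = 1*1.5771^2 + 5*0.0^2 = 2.4871


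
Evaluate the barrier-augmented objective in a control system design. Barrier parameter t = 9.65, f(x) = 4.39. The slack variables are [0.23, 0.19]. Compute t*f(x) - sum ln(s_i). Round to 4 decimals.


Step 1: Compute log-barrier.
ln values: [-1.4697, -1.6607]
phi = -(-1.4697 - 1.6607) = 3.1304
Step 2: Compute augmented objective.
t*f(x) = 9.65*4.39 = 42.3635
Total = 42.3635 + 3.1304 = 45.4939


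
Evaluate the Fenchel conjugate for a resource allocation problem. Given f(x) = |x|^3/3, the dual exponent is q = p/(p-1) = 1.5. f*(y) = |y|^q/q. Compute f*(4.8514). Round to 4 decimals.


The conjugate exponent q satisfies 1/p + 1/q = 1.
p = 3, so q = 3/(3 - 1) = 1.5
|y|^q = 4.8514^1.5 = 10.6856
f*(4.8514) = 10.6856 / 1.5 = 7.1238


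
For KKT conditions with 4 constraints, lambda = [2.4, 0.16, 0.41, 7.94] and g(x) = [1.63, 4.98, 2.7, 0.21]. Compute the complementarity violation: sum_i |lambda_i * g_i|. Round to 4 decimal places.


KKT complementary slackness check:
lambda_1 * g_1 = 2.4 * 1.63 = 3.912
lambda_2 * g_2 = 0.16 * 4.98 = 0.7968
lambda_3 * g_3 = 0.41 * 2.7 = 1.107
lambda_4 * g_4 = 7.94 * 0.21 = 1.6674
Total violation = 3.912 + 0.7968 + 1.107 + 1.6674 = 7.4832


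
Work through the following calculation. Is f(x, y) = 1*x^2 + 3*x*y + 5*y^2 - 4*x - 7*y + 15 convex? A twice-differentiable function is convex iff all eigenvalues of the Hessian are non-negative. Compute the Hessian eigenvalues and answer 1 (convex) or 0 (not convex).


The Hessian of f(x,y) = 1*x^2 + 3*x*y + 5*y^2 - 4*x - 7*y + 15 is:
H = [[2, 3], [3, 10]]
Trace = 2 + 10 = 12
Determinant = 2*10 - (3)^2 = 11
Discriminant = (12)^2 - 4*11 = 100.0
Eigenvalues: lambda_1 = 1.0, lambda_2 = 11.0
The function is convex.

1


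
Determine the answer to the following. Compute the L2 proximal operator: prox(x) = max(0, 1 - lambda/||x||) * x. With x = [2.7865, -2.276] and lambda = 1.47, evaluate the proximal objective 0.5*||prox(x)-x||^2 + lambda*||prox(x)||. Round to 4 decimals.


Step 1: Compute ||x||.
||x|| = 3.5979
Step 2: Compute scaling factor.
scale = max(0, 1 - 1.47/3.5979) = 0.5914
Step 3: prox(x) = [1.648, -1.3461]
||prox(x)|| = 2.1279
Step 4: Proximal objective.
0.5*||prox-x||^2 = 1.0805
lambda*||prox|| = 3.128
Total = 4.2084


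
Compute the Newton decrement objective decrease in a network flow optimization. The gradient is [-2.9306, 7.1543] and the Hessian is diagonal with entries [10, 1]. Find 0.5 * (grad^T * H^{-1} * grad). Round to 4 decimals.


Step 1: H is diagonal, so H^(-1) * g = [-0.2931, 7.1543].
Step 2: g^T H^(-1) g = sum_i g_i^2 / H_ii
  = (-2.9306)^2/10 + (7.1543)^2/1
  = 0.8588 + 51.184 = 52.0429
Step 3: Objective decrease = 0.5 * g^T H^(-1) g = 26.0214


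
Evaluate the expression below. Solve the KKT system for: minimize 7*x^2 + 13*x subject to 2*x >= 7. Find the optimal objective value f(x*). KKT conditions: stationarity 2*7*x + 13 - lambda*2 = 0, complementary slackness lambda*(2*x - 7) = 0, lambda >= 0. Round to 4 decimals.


Step 1: Try lambda = 0 (constraint inactive).
x_unc = -13/(2*7) = -0.9286
Check: 2*-0.9286 = -1.8572 < 7 -- violated!
Step 2: Constraint must be active: 2*x = 7
x* = 7/2 = 3.5
lambda = (2*7*3.5 + 13)/2 = 31.0
Step 3: Compute optimal value.
f(x*) = 7*3.5^2 + 13*3.5 = 131.25


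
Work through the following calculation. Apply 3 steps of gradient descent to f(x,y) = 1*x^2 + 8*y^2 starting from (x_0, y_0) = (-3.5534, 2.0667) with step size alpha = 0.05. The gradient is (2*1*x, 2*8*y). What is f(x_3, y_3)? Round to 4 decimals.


Gradient descent on f(x,y) = 1*x^2 + 8*y^2.
Starting point: (-3.5534, 2.0667), alpha = 0.05
Step 1: grad_x = 2*1*-3.5534 = -7.1068, grad_y = 2*8*2.0667 = 33.0672
  x_1 = -3.5534 - 0.05*-7.1068 = -3.1981
  y_1 = 2.0667 - 0.05*33.0672 = 0.4133
Step 2: grad_x = 2*1*-3.1981 = -6.3961, grad_y = 2*8*0.4133 = 6.6134
  x_2 = -3.1981 - 0.05*-6.3961 = -2.8783
  y_2 = 0.4133 - 0.05*6.6134 = 0.0827
Step 3: grad_x = 2*1*-2.8783 = -5.7565, grad_y = 2*8*0.0827 = 1.3227
  x_3 = -2.8783 - 0.05*-5.7565 = -2.5904
  y_3 = 0.0827 - 0.05*1.3227 = 0.0165
f(-2.5904, 0.0165) = 1*(-2.5904)^2 + 8*0.0165^2 = 6.7125


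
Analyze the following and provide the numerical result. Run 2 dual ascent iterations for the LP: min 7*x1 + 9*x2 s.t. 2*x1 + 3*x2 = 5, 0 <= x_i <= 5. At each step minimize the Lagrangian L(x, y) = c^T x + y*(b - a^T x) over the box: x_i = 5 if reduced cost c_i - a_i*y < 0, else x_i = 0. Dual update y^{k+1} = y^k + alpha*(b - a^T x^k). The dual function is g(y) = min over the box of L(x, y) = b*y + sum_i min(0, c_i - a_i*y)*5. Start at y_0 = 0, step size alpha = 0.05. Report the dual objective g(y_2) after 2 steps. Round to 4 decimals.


Dual ascent for LP: min 7*x1 + 9*x2, 2*x1 + 3*x2 = 5, 0 <= x_i <= 5
Step 1: y^k = 0.0, reduced costs: (7.0, 9.0)
  x^k = (0.0, 0.0), subgradient = b - a^T x = 5.0
  y^{k+1} = 0.0 + 0.05*5.0 = 0.25
Step 2: y^k = 0.25, reduced costs: (6.5, 8.25)
  x^k = (0.0, 0.0), subgradient = b - a^T x = 5.0
  y^{k+1} = 0.25 + 0.05*5.0 = 0.5
Dual objective at y_2 = 0.5: reduced costs (6.0, 7.5), box minimizer x = (0.0, 0.0)
g(y_2) = b*y + (c1 - a1*y)*x1 + (c2 - a2*y)*x2 = 5*0.5 + 6.0*0.0 + 7.5*0.0 = 2.5 + 0.0 + 0.0 = 2.5


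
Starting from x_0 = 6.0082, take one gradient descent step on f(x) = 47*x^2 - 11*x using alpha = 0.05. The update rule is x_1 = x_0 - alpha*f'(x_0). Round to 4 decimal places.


We compute the gradient at x_0 and apply the update.
f'(x) = 94*x - 11
f'(6.0082) = 94*6.0082 - 11 = 553.7708
x_1 = 6.0082 - 0.05*553.7708 = -21.6803


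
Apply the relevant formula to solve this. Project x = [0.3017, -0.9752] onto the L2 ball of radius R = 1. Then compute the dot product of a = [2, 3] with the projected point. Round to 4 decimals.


Step 1: Compute ||x|| (intermediates to 6 decimals).
||x|| = sqrt(0.3017^2 + (-0.9752)^2) = 1.020803
Step 2: Project.
Since ||x|| > R, scale = R/||x|| = 1/1.020803 = 0.979621, proj(x) = scale * x
proj(x) = [0.295552, -0.955326]
Step 3: Dot product.
a^T * proj(x) = 2*0.295552 + 3*(-0.955326) = -2.2749


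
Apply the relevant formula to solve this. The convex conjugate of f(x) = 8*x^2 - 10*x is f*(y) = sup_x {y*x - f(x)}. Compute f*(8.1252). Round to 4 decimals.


f*(y) = sup_x {y*x - a*x^2 - b*x} = sup_x {(y-b)*x - a*x^2}
FOC: (y - b) - 2a*x = 0 => x* = (y - b)/(2a)
x* = (8.1252 + 10)/(2*8) = 1.1328
f*(8.1252) = (y-b)^2/(4a) = (8.1252 + 10)^2/(4*8)
= 328.5229/32 = 10.2663


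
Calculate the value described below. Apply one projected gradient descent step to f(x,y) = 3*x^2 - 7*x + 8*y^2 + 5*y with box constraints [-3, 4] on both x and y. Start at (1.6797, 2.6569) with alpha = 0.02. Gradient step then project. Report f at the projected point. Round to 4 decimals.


Step 1: Compute gradient at (1.6797, 2.6569).
grad_x = 2*3*1.6797 - 7 = 3.0782
grad_y = 2*8*2.6569 + 5 = 47.5104
Step 2: Gradient step.
x_raw = 1.6797 - 0.02*3.0782 = 1.6181
y_raw = 2.6569 - 0.02*47.5104 = 1.7067
Step 3: Project onto [-3, 4].
x_proj = clip(1.6181) = 1.6181
y_proj = clip(1.7067) = 1.7067
Step 4: Evaluate f.
f(1.6181, 1.7067) = 28.364


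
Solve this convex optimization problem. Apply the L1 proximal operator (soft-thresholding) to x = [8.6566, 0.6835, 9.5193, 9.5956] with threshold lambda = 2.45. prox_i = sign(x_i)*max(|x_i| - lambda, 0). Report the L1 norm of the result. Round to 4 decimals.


Soft-thresholding with lambda = 2.45:
prox(8.6566) = sign(8.6566)*max(|8.6566| - 2.45, 0) = 6.2066
prox(0.6835) = sign(0.6835)*max(|0.6835| - 2.45, 0) = 0.0
prox(9.5193) = sign(9.5193)*max(|9.5193| - 2.45, 0) = 7.0693
prox(9.5956) = sign(9.5956)*max(|9.5956| - 2.45, 0) = 7.1456
prox(x) = [6.2066, 0.0, 7.0693, 7.1456]
||prox(x)||_1 = 6.2066 + 0.0 + 7.0693 + 7.1456 = 20.4215


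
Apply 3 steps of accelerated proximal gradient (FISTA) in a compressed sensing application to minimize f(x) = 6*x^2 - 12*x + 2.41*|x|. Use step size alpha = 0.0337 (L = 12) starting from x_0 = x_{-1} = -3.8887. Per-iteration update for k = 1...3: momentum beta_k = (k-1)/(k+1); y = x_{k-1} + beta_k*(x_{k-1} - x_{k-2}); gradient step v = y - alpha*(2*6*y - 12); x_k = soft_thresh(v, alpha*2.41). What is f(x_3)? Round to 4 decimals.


FISTA on f(x) = 6*x^2 - 12*x + 2.41*|x|
L = 12, alpha = 0.0337
Iteration 1: beta = 0.0, y = -3.8887 + 0.0*(-3.8887 + 3.8887) = -3.8887
  grad(y) = -58.6644, v = y - alpha*grad = -1.9117
  prox(v) = soft_thresh(-1.9117, 0.0812) = -1.8305
Iteration 2: beta = 0.3333, y = -1.8305 + 0.3333*(-1.8305 + 3.8887) = -1.1444
  grad(y) = -25.7331, v = y - alpha*grad = -0.2772
  prox(v) = soft_thresh(-0.2772, 0.0812) = -0.196
Iteration 3: beta = 0.5, y = -0.196 + 0.5*(-0.196 + 1.8305) = 0.6212
  grad(y) = -4.5451, v = y - alpha*grad = 0.7744
  prox(v) = soft_thresh(0.7744, 0.0812) = 0.6932
f(x_3) = 6*0.6932^2 - 12*0.6932 + 2.41*|0.6932| = -3.7646


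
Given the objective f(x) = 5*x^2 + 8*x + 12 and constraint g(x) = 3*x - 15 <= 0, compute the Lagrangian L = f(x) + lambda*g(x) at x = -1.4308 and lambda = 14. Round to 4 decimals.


Step 1: Evaluate f(x).
f(-1.4308) = 5*(-1.4308)^2 + 8*(-1.4308) + 12 = 10.7895
Step 2: Evaluate g(x).
g(-1.4308) = 3*-1.4308 - 15 = -19.2924
Step 3: Compute Lagrangian.
L = 10.7895 + 14*-19.2924 = -259.3041


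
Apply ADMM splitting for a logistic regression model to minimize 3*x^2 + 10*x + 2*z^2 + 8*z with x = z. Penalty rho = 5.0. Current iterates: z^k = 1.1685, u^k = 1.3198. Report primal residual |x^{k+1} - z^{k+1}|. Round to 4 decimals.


ADMM iteration with rho = 5.0, z^k = 1.1685, u^k = 1.3198
Step 1: x-update.
Minimize 3*x^2 + 10*x + (5.0/2)*(x - 1.1685 + 1.3198)^2
FOC: (2*3 + 5.0)*x = -10 + 5.0*(1.1685 - 1.3198)
x^{k+1} = -0.9779
Step 2: z-update.
Minimize 2*z^2 + 8*z + (5.0/2)*(-0.9779 - z + 1.3198)^2
FOC: (2*2 + 5.0)*z = -8 + 5.0*(-0.9779 + 1.3198)
z^{k+1} = -0.6989
Step 3: u-update.
u^{k+1} = 1.3198 - 0.9779 + 0.6989 = 1.0409
Step 4: Primal residual = |-0.9779 + 0.6989| = 0.2789


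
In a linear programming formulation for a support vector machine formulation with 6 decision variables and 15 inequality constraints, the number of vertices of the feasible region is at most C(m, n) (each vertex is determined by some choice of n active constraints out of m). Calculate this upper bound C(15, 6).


Each vertex corresponds to some choice of n active constraints out of m, so the number of vertices is at most C(m, n) = m! / (n!(m-n)!).
m = 15, n = 6
Numerator: 15 * 14 * 13 * 12 * 11 * 10
Denominator: 6! = 720
C(15, 6) = 5005


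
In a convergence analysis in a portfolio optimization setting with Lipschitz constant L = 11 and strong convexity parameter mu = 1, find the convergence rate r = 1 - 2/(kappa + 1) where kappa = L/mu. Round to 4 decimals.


Step 1: Compute the condition number.
kappa = L/mu = 11/1 = 11.0
Step 2: Compute the convergence rate.
r = 1 - 2/(kappa + 1) = 1 - 2*mu/(L + mu) = (L - mu)/(L + mu) = 10/12 = 0.8333


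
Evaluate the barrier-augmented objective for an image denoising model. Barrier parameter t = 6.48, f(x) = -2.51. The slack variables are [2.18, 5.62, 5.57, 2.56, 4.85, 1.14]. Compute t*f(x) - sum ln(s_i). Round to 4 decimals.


Step 1: Compute log-barrier.
ln values: [0.7793, 1.7263, 1.7174, 0.94, 1.579, 0.131]
phi = -(0.7793 + 1.7263 + 1.7174 + 0.94 + 1.579 + 0.131) = -6.8731
Step 2: Compute augmented objective.
t*f(x) = 6.48*-2.51 = -16.2648
Total = -16.2648 - 6.8731 = -23.1379


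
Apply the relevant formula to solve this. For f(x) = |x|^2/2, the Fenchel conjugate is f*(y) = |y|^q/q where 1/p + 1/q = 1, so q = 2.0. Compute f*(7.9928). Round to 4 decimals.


The conjugate exponent q satisfies 1/p + 1/q = 1.
p = 2, so q = 2/(2 - 1) = 2.0
|y|^q = 7.9928^2.0 = 63.8849
f*(7.9928) = 63.8849 / 2.0 = 31.9424


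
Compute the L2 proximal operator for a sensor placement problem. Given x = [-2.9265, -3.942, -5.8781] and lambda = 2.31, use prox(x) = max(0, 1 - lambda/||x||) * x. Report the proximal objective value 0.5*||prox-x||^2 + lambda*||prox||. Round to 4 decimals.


Step 1: Compute ||x||.
||x|| = 7.6587
Step 2: Compute scaling factor.
scale = max(0, 1 - 2.31/7.6587) = 0.6984
Step 3: prox(x) = [-2.0438, -2.753, -4.1052]
||prox(x)|| = 5.3487
Step 4: Proximal objective.
0.5*||prox-x||^2 = 2.6681
lambda*||prox|| = 12.3555
Total = 15.0236


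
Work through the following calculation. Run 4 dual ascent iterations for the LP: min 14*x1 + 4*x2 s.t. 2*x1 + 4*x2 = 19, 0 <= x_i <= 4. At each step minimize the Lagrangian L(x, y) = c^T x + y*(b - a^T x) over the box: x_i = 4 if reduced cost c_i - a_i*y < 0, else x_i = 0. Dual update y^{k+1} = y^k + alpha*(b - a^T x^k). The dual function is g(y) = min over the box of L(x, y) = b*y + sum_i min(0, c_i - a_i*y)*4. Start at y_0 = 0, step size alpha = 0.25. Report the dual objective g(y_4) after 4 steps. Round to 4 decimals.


Dual ascent for LP: min 14*x1 + 4*x2, 2*x1 + 4*x2 = 19, 0 <= x_i <= 4
Step 1: y^k = 0.0, reduced costs: (14.0, 4.0)
  x^k = (0.0, 0.0), subgradient = b - a^T x = 19.0
  y^{k+1} = 0.0 + 0.25*19.0 = 4.75
Step 2: y^k = 4.75, reduced costs: (4.5, -15.0)
  x^k = (0.0, 4.0), subgradient = b - a^T x = 3.0
  y^{k+1} = 4.75 + 0.25*3.0 = 5.5
Step 3: y^k = 5.5, reduced costs: (3.0, -18.0)
  x^k = (0.0, 4.0), subgradient = b - a^T x = 3.0
  y^{k+1} = 5.5 + 0.25*3.0 = 6.25
Step 4: y^k = 6.25, reduced costs: (1.5, -21.0)
  x^k = (0.0, 4.0), subgradient = b - a^T x = 3.0
  y^{k+1} = 6.25 + 0.25*3.0 = 7.0
Dual objective at y_4 = 7.0: reduced costs (0.0, -24.0), box minimizer x = (0.0, 4.0)
g(y_4) = b*y + (c1 - a1*y)*x1 + (c2 - a2*y)*x2 = 19*7.0 + 0.0*0.0 + (-24.0)*4.0 = 133.0 + 0.0 - 96.0 = 37.0


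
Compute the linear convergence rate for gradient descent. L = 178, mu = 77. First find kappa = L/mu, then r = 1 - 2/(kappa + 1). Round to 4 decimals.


Step 1: Compute the condition number.
kappa = L/mu = 178/77 = 2.3117
Step 2: Compute the convergence rate.
r = 1 - 2/(kappa + 1) = 1 - 2*mu/(L + mu) = (L - mu)/(L + mu) = 101/255 = 0.3961


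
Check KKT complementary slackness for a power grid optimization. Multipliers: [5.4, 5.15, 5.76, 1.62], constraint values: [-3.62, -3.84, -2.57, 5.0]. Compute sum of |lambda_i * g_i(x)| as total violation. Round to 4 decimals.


KKT complementary slackness check:
lambda_1 * g_1 = 5.4 * -3.62 = -19.548
lambda_2 * g_2 = 5.15 * -3.84 = -19.776
lambda_3 * g_3 = 5.76 * -2.57 = -14.8032
lambda_4 * g_4 = 1.62 * 5.0 = 8.1
Total violation = 19.548 + 19.776 + 14.8032 + 8.1 = 62.2272


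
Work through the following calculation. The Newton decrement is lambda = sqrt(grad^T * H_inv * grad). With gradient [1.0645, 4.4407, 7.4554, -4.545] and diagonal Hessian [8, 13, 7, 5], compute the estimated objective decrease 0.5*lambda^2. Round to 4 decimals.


Step 1: H is diagonal, so H^(-1) * g = [0.1331, 0.3416, 1.0651, -0.909].
Step 2: g^T H^(-1) g = sum_i g_i^2 / H_ii
  = (1.0645)^2/8 + (4.4407)^2/13 + (7.4554)^2/7 + (-4.545)^2/5
  = 0.1416 + 1.5169 + 7.9404 + 4.1314 = 13.7304
Step 3: Objective decrease = 0.5 * g^T H^(-1) g = 6.8652


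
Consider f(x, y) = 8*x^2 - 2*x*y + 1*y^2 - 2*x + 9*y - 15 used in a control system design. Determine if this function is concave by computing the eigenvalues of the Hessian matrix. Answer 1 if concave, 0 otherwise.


The Hessian of f(x,y) = 8*x^2 - 2*x*y + 1*y^2 - 2*x + 9*y - 15 is:
H = [[16, -2], [-2, 2]]
Trace = 16 + 2 = 18
Determinant = 16*2 - (-2)^2 = 28
Discriminant = (18)^2 - 4*28 = 212.0
Eigenvalues: lambda_1 = 1.7199, lambda_2 = 16.2801
The function is not concave.

0


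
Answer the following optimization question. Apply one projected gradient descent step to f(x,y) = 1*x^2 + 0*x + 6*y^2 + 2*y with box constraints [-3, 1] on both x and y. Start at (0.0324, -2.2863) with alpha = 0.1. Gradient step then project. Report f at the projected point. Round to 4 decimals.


Step 1: Compute gradient at (0.0324, -2.2863).
grad_x = 2*1*0.0324 + 0 = 0.0648
grad_y = 2*6*-2.2863 + 2 = -25.4356
Step 2: Gradient step.
x_raw = 0.0324 - 0.1*0.0648 = 0.0259
y_raw = -2.2863 - 0.1*-25.4356 = 0.2573
Step 3: Project onto [-3, 1].
x_proj = clip(0.0259) = 0.0259
y_proj = clip(0.2573) = 0.2573
Step 4: Evaluate f.
f(0.0259, 0.2573) = 0.9123


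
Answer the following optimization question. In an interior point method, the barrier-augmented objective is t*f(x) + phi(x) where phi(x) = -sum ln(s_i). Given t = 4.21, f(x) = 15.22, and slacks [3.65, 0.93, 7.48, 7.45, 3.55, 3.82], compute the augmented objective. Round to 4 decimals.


Step 1: Compute log-barrier.
ln values: [1.2947, -0.0726, 2.0122, 2.0082, 1.2669, 1.3403]
phi = -(1.2947 - 0.0726 + 2.0122 + 2.0082 + 1.2669 + 1.3403) = -7.8498
Step 2: Compute augmented objective.
t*f(x) = 4.21*15.22 = 64.0762
Total = 64.0762 - 7.8498 = 56.2264


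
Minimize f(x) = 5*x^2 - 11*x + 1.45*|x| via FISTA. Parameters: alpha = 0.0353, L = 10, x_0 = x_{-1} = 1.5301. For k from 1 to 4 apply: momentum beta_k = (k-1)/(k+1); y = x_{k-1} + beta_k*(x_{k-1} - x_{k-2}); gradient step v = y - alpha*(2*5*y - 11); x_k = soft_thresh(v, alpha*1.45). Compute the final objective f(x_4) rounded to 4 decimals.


FISTA on f(x) = 5*x^2 - 11*x + 1.45*|x|
L = 10, alpha = 0.0353
Iteration 1: beta = 0.0, y = 1.5301 + 0.0*(1.5301 - 1.5301) = 1.5301
  grad(y) = 4.301, v = y - alpha*grad = 1.3783
  prox(v) = soft_thresh(1.3783, 0.0512) = 1.3271
Iteration 2: beta = 0.3333, y = 1.3271 + 0.3333*(1.3271 - 1.5301) = 1.2594
  grad(y) = 1.5942, v = y - alpha*grad = 1.2031
  prox(v) = soft_thresh(1.2031, 0.0512) = 1.152
Iteration 3: beta = 0.5, y = 1.152 + 0.5*(1.152 - 1.3271) = 1.0644
  grad(y) = -0.3561, v = y - alpha*grad = 1.077
  prox(v) = soft_thresh(1.077, 0.0512) = 1.0258
Iteration 4: beta = 0.6, y = 1.0258 + 0.6*(1.0258 - 1.152) = 0.9501
  grad(y) = -1.4993, v = y - alpha*grad = 1.003
  prox(v) = soft_thresh(1.003, 0.0512) = 0.9518
f(x_4) = 5*0.9518^2 - 11*0.9518 + 1.45*|0.9518| = -4.5601


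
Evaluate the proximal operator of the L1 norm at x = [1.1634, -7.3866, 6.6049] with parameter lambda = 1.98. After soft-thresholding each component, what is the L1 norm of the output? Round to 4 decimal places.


Soft-thresholding with lambda = 1.98:
prox(1.1634) = sign(1.1634)*max(|1.1634| - 1.98, 0) = 0.0
prox(-7.3866) = sign(-7.3866)*max(|-7.3866| - 1.98, 0) = -5.4066
prox(6.6049) = sign(6.6049)*max(|6.6049| - 1.98, 0) = 4.6249
prox(x) = [0.0, -5.4066, 4.6249]
||prox(x)||_1 = 0.0 + 5.4066 + 4.6249 = 10.0315


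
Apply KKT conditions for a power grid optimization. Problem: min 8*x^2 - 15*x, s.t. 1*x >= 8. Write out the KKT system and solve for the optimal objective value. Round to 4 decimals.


Step 1: Try lambda = 0 (constraint inactive).
x_unc = 15/(2*8) = 0.9375
Check: 1*0.9375 = 0.9375 < 8 -- violated!
Step 2: Constraint must be active: 1*x = 8
x* = 8/1 = 8.0
lambda = (2*8*8.0 - 15)/1 = 113.0
Step 3: Compute optimal value.
f(x*) = 8*8.0^2 - 15*8.0 = 392.0


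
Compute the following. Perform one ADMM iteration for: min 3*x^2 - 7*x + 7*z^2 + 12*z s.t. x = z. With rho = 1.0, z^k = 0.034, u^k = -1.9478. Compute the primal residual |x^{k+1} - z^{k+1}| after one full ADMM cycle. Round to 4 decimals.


ADMM iteration with rho = 1.0, z^k = 0.034, u^k = -1.9478
Step 1: x-update.
Minimize 3*x^2 - 7*x + (1.0/2)*(x - 0.034 - 1.9478)^2
FOC: (2*3 + 1.0)*x = 7 + 1.0*(0.034 + 1.9478)
x^{k+1} = 1.2831
Step 2: z-update.
Minimize 7*z^2 + 12*z + (1.0/2)*(1.2831 - z - 1.9478)^2
FOC: (2*7 + 1.0)*z = -12 + 1.0*(1.2831 - 1.9478)
z^{k+1} = -0.8443
Step 3: u-update.
u^{k+1} = -1.9478 + 1.2831 + 0.8443 = 0.1796
Step 4: Primal residual = |1.2831 + 0.8443| = 2.1274


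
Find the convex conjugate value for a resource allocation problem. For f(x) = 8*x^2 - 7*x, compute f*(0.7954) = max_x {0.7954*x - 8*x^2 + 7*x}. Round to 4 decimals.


f*(y) = sup_x {y*x - a*x^2 - b*x} = sup_x {(y-b)*x - a*x^2}
FOC: (y - b) - 2a*x = 0 => x* = (y - b)/(2a)
x* = (0.7954 + 7)/(2*8) = 0.4872
f*(0.7954) = (y-b)^2/(4a) = (0.7954 + 7)^2/(4*8)
= 60.7683/32 = 1.899


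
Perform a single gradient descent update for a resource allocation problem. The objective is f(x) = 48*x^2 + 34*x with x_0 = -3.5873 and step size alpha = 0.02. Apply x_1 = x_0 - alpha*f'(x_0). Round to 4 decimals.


We compute the gradient at x_0 and apply the update.
f'(x) = 96*x + 34
f'(-3.5873) = 96*-3.5873 + 34 = -310.3808
x_1 = -3.5873 - 0.02*-310.3808 = 2.6203


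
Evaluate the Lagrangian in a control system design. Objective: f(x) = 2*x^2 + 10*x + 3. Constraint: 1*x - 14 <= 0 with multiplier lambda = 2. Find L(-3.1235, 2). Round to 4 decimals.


Step 1: Evaluate f(x).
f(-3.1235) = 2*(-3.1235)^2 + 10*(-3.1235) + 3 = -8.7225
Step 2: Evaluate g(x).
g(-3.1235) = 1*-3.1235 - 14 = -17.1235
Step 3: Compute Lagrangian.
L = -8.7225 + 2*-17.1235 = -42.9695


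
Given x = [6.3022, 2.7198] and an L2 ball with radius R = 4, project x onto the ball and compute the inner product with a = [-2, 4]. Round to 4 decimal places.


Step 1: Compute ||x|| (intermediates to 6 decimals).
||x|| = sqrt(6.3022^2 + 2.7198^2) = 6.864039
Step 2: Project.
Since ||x|| > R, scale = R/||x|| = 4/6.864039 = 0.582747, proj(x) = scale * x
proj(x) = [3.672588, 1.584955]
Step 3: Dot product.
a^T * proj(x) = -2*3.672588 + 4*1.584955 = -1.0054


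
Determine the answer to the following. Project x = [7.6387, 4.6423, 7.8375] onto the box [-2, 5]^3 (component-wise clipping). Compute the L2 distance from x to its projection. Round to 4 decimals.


Project each component onto [-2, 5].
clip(7.6387) = 5.0, clip(4.6423) = 4.6423, clip(7.8375) = 5.0
Projection = [5.0, 4.6423, 5.0]
Squared diffs: [6.9627, 0.0, 8.0514]
Distance = sqrt(15.0141) = 3.8748


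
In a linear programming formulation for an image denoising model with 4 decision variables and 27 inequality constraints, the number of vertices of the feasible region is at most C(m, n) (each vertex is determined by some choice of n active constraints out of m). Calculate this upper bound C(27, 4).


Each vertex corresponds to some choice of n active constraints out of m, so the number of vertices is at most C(m, n) = m! / (n!(m-n)!).
m = 27, n = 4
Numerator: 27 * 26 * 25 * 24
Denominator: 4! = 24
C(27, 4) = 17550


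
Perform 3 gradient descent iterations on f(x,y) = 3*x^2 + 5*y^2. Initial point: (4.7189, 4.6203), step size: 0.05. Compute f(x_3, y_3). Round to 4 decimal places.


Gradient descent on f(x,y) = 3*x^2 + 5*y^2.
Starting point: (4.7189, 4.6203), alpha = 0.05
Step 1: grad_x = 2*3*4.7189 = 28.3134, grad_y = 2*5*4.6203 = 46.203
  x_1 = 4.7189 - 0.05*28.3134 = 3.3032
  y_1 = 4.6203 - 0.05*46.203 = 2.3102
Step 2: grad_x = 2*3*3.3032 = 19.8194, grad_y = 2*5*2.3102 = 23.1015
  x_2 = 3.3032 - 0.05*19.8194 = 2.3123
  y_2 = 2.3102 - 0.05*23.1015 = 1.1551
Step 3: grad_x = 2*3*2.3123 = 13.8736, grad_y = 2*5*1.1551 = 11.5508
  x_3 = 2.3123 - 0.05*13.8736 = 1.6186
  y_3 = 1.1551 - 0.05*11.5508 = 0.5775
f(1.6186, 0.5775) = 3*1.6186^2 + 5*0.5775^2 = 9.5272


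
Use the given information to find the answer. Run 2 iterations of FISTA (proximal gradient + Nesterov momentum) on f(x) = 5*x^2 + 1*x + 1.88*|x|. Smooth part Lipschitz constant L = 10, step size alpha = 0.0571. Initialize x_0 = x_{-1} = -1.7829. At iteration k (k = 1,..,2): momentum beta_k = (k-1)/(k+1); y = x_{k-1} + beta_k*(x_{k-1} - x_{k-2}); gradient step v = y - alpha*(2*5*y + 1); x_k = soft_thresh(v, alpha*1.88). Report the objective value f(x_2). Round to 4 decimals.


FISTA on f(x) = 5*x^2 + 1*x + 1.88*|x|
L = 10, alpha = 0.0571
Iteration 1: beta = 0.0, y = -1.7829 + 0.0*(-1.7829 + 1.7829) = -1.7829
  grad(y) = -16.829, v = y - alpha*grad = -0.822
  prox(v) = soft_thresh(-0.822, 0.1073) = -0.7146
Iteration 2: beta = 0.3333, y = -0.7146 + 0.3333*(-0.7146 + 1.7829) = -0.3585
  grad(y) = -2.5852, v = y - alpha*grad = -0.2109
  prox(v) = soft_thresh(-0.2109, 0.1073) = -0.1036
f(x_2) = 5*(-0.1036)^2 + 1*(-0.1036) + 1.88*|-0.1036| = 0.1448


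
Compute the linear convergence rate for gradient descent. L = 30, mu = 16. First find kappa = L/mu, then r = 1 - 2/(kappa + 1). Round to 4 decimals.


Step 1: Compute the condition number.
kappa = L/mu = 30/16 = 1.875
Step 2: Compute the convergence rate.
r = 1 - 2/(kappa + 1) = 1 - 2*mu/(L + mu) = (L - mu)/(L + mu) = 14/46 = 0.3043


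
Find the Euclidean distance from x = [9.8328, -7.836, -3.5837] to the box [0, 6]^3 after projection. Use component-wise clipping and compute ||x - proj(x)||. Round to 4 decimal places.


Project each component onto [0, 6].
clip(9.8328) = 6.0, clip(-7.836) = 0.0, clip(-3.5837) = 0.0
Projection = [6.0, 0.0, 0.0]
Squared diffs: [14.6904, 61.4029, 12.8429]
Distance = sqrt(88.9362) = 9.4306


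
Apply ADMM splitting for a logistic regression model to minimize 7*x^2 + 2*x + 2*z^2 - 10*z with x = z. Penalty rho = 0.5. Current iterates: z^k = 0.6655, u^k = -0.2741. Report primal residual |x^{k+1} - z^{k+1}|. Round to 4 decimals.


ADMM iteration with rho = 0.5, z^k = 0.6655, u^k = -0.2741
Step 1: x-update.
Minimize 7*x^2 + 2*x + (0.5/2)*(x - 0.6655 - 0.2741)^2
FOC: (2*7 + 0.5)*x = -2 + 0.5*(0.6655 + 0.2741)
x^{k+1} = -0.1055
Step 2: z-update.
Minimize 2*z^2 - 10*z + (0.5/2)*(-0.1055 - z - 0.2741)^2
FOC: (2*2 + 0.5)*z = 10 + 0.5*(-0.1055 - 0.2741)
z^{k+1} = 2.18
Step 3: u-update.
u^{k+1} = -0.2741 - 0.1055 - 2.18 = -2.5597
Step 4: Primal residual = |-0.1055 - 2.18| = 2.2856


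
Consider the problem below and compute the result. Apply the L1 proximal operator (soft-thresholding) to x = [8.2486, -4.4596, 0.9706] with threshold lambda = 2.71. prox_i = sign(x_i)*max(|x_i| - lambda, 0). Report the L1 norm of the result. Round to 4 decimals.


Soft-thresholding with lambda = 2.71:
prox(8.2486) = sign(8.2486)*max(|8.2486| - 2.71, 0) = 5.5386
prox(-4.4596) = sign(-4.4596)*max(|-4.4596| - 2.71, 0) = -1.7496
prox(0.9706) = sign(0.9706)*max(|0.9706| - 2.71, 0) = 0.0
prox(x) = [5.5386, -1.7496, 0.0]
||prox(x)||_1 = 5.5386 + 1.7496 + 0.0 = 7.2882


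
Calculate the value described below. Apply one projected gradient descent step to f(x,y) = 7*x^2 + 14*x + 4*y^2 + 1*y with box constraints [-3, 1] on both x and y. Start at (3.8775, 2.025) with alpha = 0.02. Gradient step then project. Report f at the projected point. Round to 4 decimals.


Step 1: Compute gradient at (3.8775, 2.025).
grad_x = 2*7*3.8775 + 14 = 68.285
grad_y = 2*4*2.025 + 1 = 17.2
Step 2: Gradient step.
x_raw = 3.8775 - 0.02*68.285 = 2.5118
y_raw = 2.025 - 0.02*17.2 = 1.681
Step 3: Project onto [-3, 1].
x_proj = clip(2.5118) = 1.0
y_proj = clip(1.681) = 1.0
Step 4: Evaluate f.
f(1.0, 1.0) = 26.0


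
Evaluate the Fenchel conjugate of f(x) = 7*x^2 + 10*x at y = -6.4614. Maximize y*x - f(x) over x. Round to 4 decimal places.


f*(y) = sup_x {y*x - a*x^2 - b*x} = sup_x {(y-b)*x - a*x^2}
FOC: (y - b) - 2a*x = 0 => x* = (y - b)/(2a)
x* = (-6.4614 - 10)/(2*7) = -1.1758
f*(-6.4614) = (y-b)^2/(4a) = (-6.4614 - 10)^2/(4*7)
= 270.9777/28 = 9.6778


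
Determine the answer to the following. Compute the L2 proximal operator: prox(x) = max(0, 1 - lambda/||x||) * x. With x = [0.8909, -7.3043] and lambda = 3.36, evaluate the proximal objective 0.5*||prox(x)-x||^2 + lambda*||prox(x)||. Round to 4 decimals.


Step 1: Compute ||x||.
||x|| = 7.3584
Step 2: Compute scaling factor.
scale = max(0, 1 - 3.36/7.3584) = 0.5434
Step 3: prox(x) = [0.4841, -3.969]
||prox(x)|| = 3.9984
Step 4: Proximal objective.
0.5*||prox-x||^2 = 5.6448
lambda*||prox|| = 13.4346
Total = 19.0795


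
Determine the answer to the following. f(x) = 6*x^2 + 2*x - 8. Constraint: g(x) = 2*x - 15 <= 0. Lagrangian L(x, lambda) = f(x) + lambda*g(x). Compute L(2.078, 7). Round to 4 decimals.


Step 1: Evaluate f(x).
f(2.078) = 6*2.078^2 + 2*2.078 - 8 = 22.0645
Step 2: Evaluate g(x).
g(2.078) = 2*2.078 - 15 = -10.844
Step 3: Compute Lagrangian.
L = 22.0645 + 7*-10.844 = -53.8435


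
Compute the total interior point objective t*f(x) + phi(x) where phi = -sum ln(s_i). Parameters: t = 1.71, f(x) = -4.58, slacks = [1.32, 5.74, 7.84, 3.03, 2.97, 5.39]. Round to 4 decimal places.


Step 1: Compute log-barrier.
ln values: [0.2776, 1.7475, 2.0592, 1.1086, 1.0886, 1.6845]
phi = -(0.2776 + 1.7475 + 2.0592 + 1.1086 + 1.0886 + 1.6845) = -7.966
Step 2: Compute augmented objective.
t*f(x) = 1.71*-4.58 = -7.8318
Total = -7.8318 - 7.966 = -15.7978


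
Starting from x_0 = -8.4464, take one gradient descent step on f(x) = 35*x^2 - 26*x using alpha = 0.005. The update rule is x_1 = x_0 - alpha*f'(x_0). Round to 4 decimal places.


We compute the gradient at x_0 and apply the update.
f'(x) = 70*x - 26
f'(-8.4464) = 70*-8.4464 - 26 = -617.248
x_1 = -8.4464 - 0.005*-617.248 = -5.3602


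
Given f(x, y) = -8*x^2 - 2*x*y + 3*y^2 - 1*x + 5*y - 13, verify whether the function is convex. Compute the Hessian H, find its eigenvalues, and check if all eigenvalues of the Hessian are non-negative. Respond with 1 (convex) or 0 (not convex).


The Hessian of f(x,y) = -8*x^2 - 2*x*y + 3*y^2 - 1*x + 5*y - 13 is:
H = [[-16, -2], [-2, 6]]
Trace = -16 + 6 = -10
Determinant = -16*6 - (-2)^2 = -100
Discriminant = (-10)^2 - 4*-100 = 500.0
Eigenvalues: lambda_1 = -16.1803, lambda_2 = 6.1803
The function is not convex.

0


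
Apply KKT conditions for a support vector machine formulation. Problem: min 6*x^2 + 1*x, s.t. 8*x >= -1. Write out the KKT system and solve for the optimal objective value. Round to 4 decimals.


Step 1: Try lambda = 0 (constraint inactive).
Stationarity: 2*6*x + 1 = 0
x* = -1/(2*6) = -1/12 = -0.0833 (rounded; the exact value -1/12 is used below)
Check constraint: 8*-0.0833 = -0.6664 >= -1 -- satisfied.
Step 2: Compute optimal value.
f(x*) = 6*(-1/12)^2 + 1*(-1/12) = -0.0417
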